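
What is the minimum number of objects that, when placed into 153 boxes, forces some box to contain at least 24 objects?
n = (24 − 1)·153 + 1 = 3520

By the generalised pigeonhole principle, to guarantee some box contains ≥ r objects we need more than (r − 1) · k objects total. Threshold: n = (r − 1) · k + 1. With r = 24 and k = 153: n = 23 · 153 + 1 = 3519 + 1 = 3520. For n = 3519 = 23 · 153, we can put exactly 23 objects in every box, avoiding 24 in any single one — so 3520 is tight.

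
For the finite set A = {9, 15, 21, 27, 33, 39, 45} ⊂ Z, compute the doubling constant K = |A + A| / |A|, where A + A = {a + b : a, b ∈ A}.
K = |A + A| / |A| = 13/7

Enumerate A + A = {a + b : a, b ∈ A}. With |A| = 7, there are |A|^2 = 49 ordered sum pairs; collecting distinct values, A + A = {18, 24, 30, 36, 42, 48, 54, 60, 66, 72, 78, 84, 90}, so |A + A| = 13. Thus K = 13/7. Here |A + A| = 2|A| − 1 = 13, the minimum possible — so K = 13/7 is minimal, which holds iff A is an arithmetic progression.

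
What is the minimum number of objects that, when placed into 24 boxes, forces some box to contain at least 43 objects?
n = (43 − 1)·24 + 1 = 1009

By the generalised pigeonhole principle, to guarantee some box contains ≥ r objects we need more than (r − 1) · k objects total. Threshold: n = (r − 1) · k + 1. With r = 43 and k = 24: n = 42 · 24 + 1 = 1008 + 1 = 1009. For n = 1008 = 42 · 24, we can put exactly 42 objects in every box, avoiding 43 in any single one — so 1009 is tight.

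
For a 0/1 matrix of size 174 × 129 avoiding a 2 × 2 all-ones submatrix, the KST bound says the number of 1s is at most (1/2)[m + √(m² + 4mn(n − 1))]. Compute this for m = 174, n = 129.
z(174, 129; 2, 2) ≤ (1/2)[174 + √(174² + 4·174·129·128)] = (1/2)[174 + √11522628] = 1784.2498

Kővári–Sós–Turán: let r_1, ..., r_174 be the row sums and z = Σ r_i the total number of 1s. Each pair of columns can share at most one row with both entries 1 (else a 2×2 all-ones block appears), so Σ_i C(r_i, 2) ≤ C(129, 2) = 8256. By convexity Σ_i C(r_i, 2) ≥ 174·C(z/174, 2) = z(z − 174)/(2·174), giving z² − 174z − 174·129·128 ≤ 0 and hence z ≤ (1/2)[174 + √(30276 + 4·2873088)] = (1/2)[174 + √11522628] ≈ (1/2)(174 + 3394.4997) = 1784.2498.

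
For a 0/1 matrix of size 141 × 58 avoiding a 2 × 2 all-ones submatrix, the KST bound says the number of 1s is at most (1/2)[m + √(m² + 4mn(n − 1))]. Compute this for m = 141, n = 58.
z(141, 58; 2, 2) ≤ (1/2)[141 + √(141² + 4·141·58·57)] = (1/2)[141 + √1884465] = 756.8791

Kővári–Sós–Turán: let r_1, ..., r_141 be the row sums and z = Σ r_i the total number of 1s. Each pair of columns can share at most one row with both entries 1 (else a 2×2 all-ones block appears), so Σ_i C(r_i, 2) ≤ C(58, 2) = 1653. By convexity Σ_i C(r_i, 2) ≥ 141·C(z/141, 2) = z(z − 141)/(2·141), giving z² − 141z − 141·58·57 ≤ 0 and hence z ≤ (1/2)[141 + √(19881 + 4·466146)] = (1/2)[141 + √1884465] ≈ (1/2)(141 + 1372.7582) = 756.8791.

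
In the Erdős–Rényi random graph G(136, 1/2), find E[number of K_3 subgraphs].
E[# K_3] = C(136, 3) · (1/2)^C(3, 2) = 410040 / 2^3 = 51255

For each 3-subset S of vertices (there are C(136, 3) = 410040 such S), let X_S = 1 if S induces a K_3 (all C(3, 2) = 3 edges present). Then P(X_S = 1) = (1/2)^3 = 1/8. By linearity of expectation, E[# K_3] = C(136, 3) · (1/2)^3 = 410040 / 8 = 51255.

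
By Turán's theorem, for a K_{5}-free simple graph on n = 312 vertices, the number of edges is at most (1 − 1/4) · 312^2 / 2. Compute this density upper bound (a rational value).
Turán density bound = (3/4) · 312^2/2 = 36504

Turán's theorem: ex(n, K_{r+1}) is achieved by the complete r-partite Turán graph T(n, r) with parts as balanced as possible, and is at most (1 − 1/r) · n^2/2. For r = 4, n = 312: the density bound is (3/4) · 97344/2 = 36504. Since 4 ∣ 312, the Turán graph T(312, 4) has parts of equal size 78, and its edge count e(T(312, 4)) = 36504 attains the density bound exactly.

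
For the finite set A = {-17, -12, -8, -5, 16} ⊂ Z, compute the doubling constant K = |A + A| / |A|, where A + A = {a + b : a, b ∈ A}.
K = |A + A| / |A| = 15/5 = 3

Enumerate A + A = {a + b : a, b ∈ A}. With |A| = 5, there are |A|^2 = 25 ordered sum pairs; collecting distinct values, A + A = {-34, -29, -25, -24, -22, -20, -17, -16, -13, -10, -1, 4, 8, 11, 32}, so |A + A| = 15. Thus K = 15/5 = 3. For comparison, the minimum possible |A + A| over all 5-element sets is 2·5 − 1 = 9 (so min K = 9/5), attained only by arithmetic progressions.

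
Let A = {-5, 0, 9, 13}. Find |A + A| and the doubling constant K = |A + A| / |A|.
K = |A + A| / |A| = 10/4 = 5/2

Enumerate A + A = {a + b : a, b ∈ A}. With |A| = 4, there are |A|^2 = 16 ordered sum pairs; collecting distinct values, A + A = {-10, -5, 0, 4, 8, 9, 13, 18, 22, 26}, so |A + A| = 10. Thus K = 10/4 = 5/2. For comparison, the minimum possible |A + A| over all 4-element sets is 2·4 − 1 = 7 (so min K = 7/4), attained only by arithmetic progressions.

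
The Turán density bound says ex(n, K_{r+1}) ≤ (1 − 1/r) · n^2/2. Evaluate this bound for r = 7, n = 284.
Turán density bound = (6/7) · 284^2/2 = 241968/7 ≈ 34566.8571

Turán's theorem: ex(n, K_{r+1}) is achieved by the complete r-partite Turán graph T(n, r) with parts as balanced as possible, and is at most (1 − 1/r) · n^2/2. For r = 7, n = 284: the density bound is (6/7) · 80656/2 = 241968/7 ≈ 34566.8571. The integer-valued extremum is e(T(284, 7)) = 34566, which is strictly less than the density bound 241968/7 since 7 ∤ 284 (the parts of T(284, 7) cannot all be equal).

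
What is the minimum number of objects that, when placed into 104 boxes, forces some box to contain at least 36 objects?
n = (36 − 1)·104 + 1 = 3641

By the generalised pigeonhole principle, to guarantee some box contains ≥ r objects we need more than (r − 1) · k objects total. Threshold: n = (r − 1) · k + 1. With r = 36 and k = 104: n = 35 · 104 + 1 = 3640 + 1 = 3641. For n = 3640 = 35 · 104, we can put exactly 35 objects in every box, avoiding 36 in any single one — so 3641 is tight.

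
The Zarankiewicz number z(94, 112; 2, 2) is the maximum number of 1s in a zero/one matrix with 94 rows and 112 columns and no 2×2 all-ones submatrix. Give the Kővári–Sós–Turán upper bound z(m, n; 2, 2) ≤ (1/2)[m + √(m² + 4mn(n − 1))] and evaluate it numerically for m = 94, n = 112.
z(94, 112; 2, 2) ≤ (1/2)[94 + √(94² + 4·94·112·111)] = (1/2)[94 + √4683268] = 1129.043

Kővári–Sós–Turán: let r_1, ..., r_94 be the row sums and z = Σ r_i the total number of 1s. Each pair of columns can share at most one row with both entries 1 (else a 2×2 all-ones block appears), so Σ_i C(r_i, 2) ≤ C(112, 2) = 6216. By convexity Σ_i C(r_i, 2) ≥ 94·C(z/94, 2) = z(z − 94)/(2·94), giving z² − 94z − 94·112·111 ≤ 0 and hence z ≤ (1/2)[94 + √(8836 + 4·1168608)] = (1/2)[94 + √4683268] ≈ (1/2)(94 + 2164.086) = 1129.043.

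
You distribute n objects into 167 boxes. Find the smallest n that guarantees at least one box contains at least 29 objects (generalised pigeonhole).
n = (29 − 1)·167 + 1 = 4677

By the generalised pigeonhole principle, to guarantee some box contains ≥ r objects we need more than (r − 1) · k objects total. Threshold: n = (r − 1) · k + 1. With r = 29 and k = 167: n = 28 · 167 + 1 = 4676 + 1 = 4677. For n = 4676 = 28 · 167, we can put exactly 28 objects in every box, avoiding 29 in any single one — so 4677 is tight.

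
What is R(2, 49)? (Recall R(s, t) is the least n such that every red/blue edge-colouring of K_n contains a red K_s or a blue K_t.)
R(2, 49) = 49

R(2, k) = k for all k ≥ 2: in a 2-colouring of K_k, either some edge is red (a red K_2) or all edges are blue (a blue K_k). And K_{48} coloured all-blue has no blue K_49, so R(2, 49) > 48. Hence R(2, 49) = 49.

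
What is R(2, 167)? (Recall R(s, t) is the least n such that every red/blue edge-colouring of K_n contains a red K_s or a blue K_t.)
R(2, 167) = 167

R(2, k) = k for all k ≥ 2: in a 2-colouring of K_k, either some edge is red (a red K_2) or all edges are blue (a blue K_k). And K_{166} coloured all-blue has no blue K_167, so R(2, 167) > 166. Hence R(2, 167) = 167.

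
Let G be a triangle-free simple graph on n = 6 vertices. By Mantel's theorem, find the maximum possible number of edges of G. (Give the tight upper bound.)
ex(6, K_3) = ⌊6^2/4⌋ = 9

Mantel (1907): a triangle-free graph on n vertices has at most ⌊n^2/4⌋ edges, with equality for the complete bipartite graph K_{⌊n/2⌋, ⌈n/2⌉}. For n = 6: ⌊6^2/4⌋ = ⌊36/4⌋ = 9. The extremal graph is K_{3, 3}, which has 3·3 = 9 edges.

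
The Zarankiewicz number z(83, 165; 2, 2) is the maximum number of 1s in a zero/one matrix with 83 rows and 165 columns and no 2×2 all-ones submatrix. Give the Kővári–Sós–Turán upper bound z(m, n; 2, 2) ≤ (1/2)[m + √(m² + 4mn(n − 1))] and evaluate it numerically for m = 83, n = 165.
z(83, 165; 2, 2) ≤ (1/2)[83 + √(83² + 4·83·165·164)] = (1/2)[83 + √8990809] = 1540.7339

Kővári–Sós–Turán: let r_1, ..., r_83 be the row sums and z = Σ r_i the total number of 1s. Each pair of columns can share at most one row with both entries 1 (else a 2×2 all-ones block appears), so Σ_i C(r_i, 2) ≤ C(165, 2) = 13530. By convexity Σ_i C(r_i, 2) ≥ 83·C(z/83, 2) = z(z − 83)/(2·83), giving z² − 83z − 83·165·164 ≤ 0 and hence z ≤ (1/2)[83 + √(6889 + 4·2245980)] = (1/2)[83 + √8990809] ≈ (1/2)(83 + 2998.4678) = 1540.7339.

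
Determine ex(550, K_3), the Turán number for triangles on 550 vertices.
ex(550, K_3) = ⌊550^2/4⌋ = 75625

Mantel (1907): a triangle-free graph on n vertices has at most ⌊n^2/4⌋ edges, with equality for the complete bipartite graph K_{⌊n/2⌋, ⌈n/2⌉}. For n = 550: ⌊550^2/4⌋ = ⌊302500/4⌋ = 75625. The extremal graph is K_{275, 275}, which has 275·275 = 75625 edges.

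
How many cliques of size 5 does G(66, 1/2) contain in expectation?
E[# K_5] = C(66, 5) · (1/2)^C(5, 2) = 8936928 / 2^10 = 279279/32 = 8727.46875

For each 5-subset S of vertices (there are C(66, 5) = 8936928 such S), let X_S = 1 if S induces a K_5 (all C(5, 2) = 10 edges present). Then P(X_S = 1) = (1/2)^10 = 1/1024. By linearity of expectation, E[# K_5] = C(66, 5) · (1/2)^10 = 8936928 / 1024 = 279279/32 = 8727.46875.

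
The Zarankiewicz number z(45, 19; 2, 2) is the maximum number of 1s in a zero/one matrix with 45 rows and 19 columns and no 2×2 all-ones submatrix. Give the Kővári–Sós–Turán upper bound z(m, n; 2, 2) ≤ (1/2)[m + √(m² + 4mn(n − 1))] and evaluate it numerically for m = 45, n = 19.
z(45, 19; 2, 2) ≤ (1/2)[45 + √(45² + 4·45·19·18)] = (1/2)[45 + √63585] = 148.5803

Kővári–Sós–Turán: let r_1, ..., r_45 be the row sums and z = Σ r_i the total number of 1s. Each pair of columns can share at most one row with both entries 1 (else a 2×2 all-ones block appears), so Σ_i C(r_i, 2) ≤ C(19, 2) = 171. By convexity Σ_i C(r_i, 2) ≥ 45·C(z/45, 2) = z(z − 45)/(2·45), giving z² − 45z − 45·19·18 ≤ 0 and hence z ≤ (1/2)[45 + √(2025 + 4·15390)] = (1/2)[45 + √63585] ≈ (1/2)(45 + 252.1607) = 148.5803.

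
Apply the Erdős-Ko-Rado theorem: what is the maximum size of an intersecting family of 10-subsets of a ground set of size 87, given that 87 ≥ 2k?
max |F| = C(86, 9) = 459856441980

Erdős-Ko-Rado (1961): when n ≥ 2k, max |F| = C(n−1, k−1). The bound is attained by the star {A : i ∈ A} for any fixed i ∈ [n]. Here C(87−1, 10−1) = C(86, 9) = 459856441980.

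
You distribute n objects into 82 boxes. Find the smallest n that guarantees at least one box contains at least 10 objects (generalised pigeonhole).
n = (10 − 1)·82 + 1 = 739

By the generalised pigeonhole principle, to guarantee some box contains ≥ r objects we need more than (r − 1) · k objects total. Threshold: n = (r − 1) · k + 1. With r = 10 and k = 82: n = 9 · 82 + 1 = 738 + 1 = 739. For n = 738 = 9 · 82, we can put exactly 9 objects in every box, avoiding 10 in any single one — so 739 is tight.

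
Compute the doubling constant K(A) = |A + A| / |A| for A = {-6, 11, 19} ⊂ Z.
K = |A + A| / |A| = 6/3 = 2

Enumerate A + A = {a + b : a, b ∈ A}. With |A| = 3, there are |A|^2 = 9 ordered sum pairs; collecting distinct values, A + A = {-12, 5, 13, 22, 30, 38}, so |A + A| = 6. Thus K = 6/3 = 2. For comparison, the minimum possible |A + A| over all 3-element sets is 2·3 − 1 = 5 (so min K = 5/3), attained only by arithmetic progressions.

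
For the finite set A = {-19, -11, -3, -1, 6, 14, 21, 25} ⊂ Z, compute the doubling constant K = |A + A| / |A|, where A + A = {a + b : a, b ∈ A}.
K = |A + A| / |A| = 32/8 = 4

Enumerate A + A = {a + b : a, b ∈ A}. With |A| = 8, there are |A|^2 = 64 ordered sum pairs; collecting distinct values, A + A = {-38, -30, -22, -20, -14, -13, -12, -6, -5, -4, -2, 2, 3, 5, 6, 10, 11, 12, 13, 14, 18, 20, 22, 24, 27, 28, 31, 35, 39, 42, 46, 50}, so |A + A| = 32. Thus K = 32/8 = 4. For comparison, the minimum possible |A + A| over all 8-element sets is 2·8 − 1 = 15 (so min K = 15/8), attained only by arithmetic progressions.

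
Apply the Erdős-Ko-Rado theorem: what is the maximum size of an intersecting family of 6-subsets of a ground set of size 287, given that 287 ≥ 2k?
max |F| = C(286, 5) = 15395136042

Erdős-Ko-Rado (1961): when n ≥ 2k, max |F| = C(n−1, k−1). The bound is attained by the star {A : i ∈ A} for any fixed i ∈ [n]. Here C(287−1, 6−1) = C(286, 5) = 15395136042.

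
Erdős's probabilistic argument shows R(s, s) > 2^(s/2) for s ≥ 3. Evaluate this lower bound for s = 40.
2^(40/2) = 1048576; so R(40, 40) > 1048576

Colour each edge of K_n uniformly at random with red/blue. The expected number of monochromatic K_40 is C(n, 40) · 2 · 2^(−C(40,2)). If C(n, 40) · 2^(1 − C(40,2)) < 1, then with positive probability no monochromatic K_40 exists, so R(40, 40) > n. The standard estimate C(n, 40) ≤ n^40/40! shows this inequality holds whenever n ≤ 2^(40/2) (since 40! · 2^(C(40,2) − 1) > 2^(40^2/2) ≥ n^40). Hence R(40, 40) > 2^(40/2) = 1048576.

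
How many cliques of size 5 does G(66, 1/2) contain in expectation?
E[# K_5] = C(66, 5) · (1/2)^C(5, 2) = 8936928 / 2^10 = 279279/32 = 8727.46875

For each 5-subset S of vertices (there are C(66, 5) = 8936928 such S), let X_S = 1 if S induces a K_5 (all C(5, 2) = 10 edges present). Then P(X_S = 1) = (1/2)^10 = 1/1024. By linearity of expectation, E[# K_5] = C(66, 5) · (1/2)^10 = 8936928 / 1024 = 279279/32 = 8727.46875.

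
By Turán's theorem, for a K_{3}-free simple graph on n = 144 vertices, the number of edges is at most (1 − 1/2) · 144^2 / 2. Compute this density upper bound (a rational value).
Turán density bound = (1/2) · 144^2/2 = 5184

Turán's theorem: ex(n, K_{r+1}) is achieved by the complete r-partite Turán graph T(n, r) with parts as balanced as possible, and is at most (1 − 1/r) · n^2/2. For r = 2, n = 144: the density bound is (1/2) · 20736/2 = 5184. Since 2 ∣ 144, the Turán graph T(144, 2) has parts of equal size 72, and its edge count e(T(144, 2)) = 5184 attains the density bound exactly.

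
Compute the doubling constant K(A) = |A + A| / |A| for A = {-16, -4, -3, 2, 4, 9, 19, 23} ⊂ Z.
K = |A + A| / |A| = 34/8 = 17/4

Enumerate A + A = {a + b : a, b ∈ A}. With |A| = 8, there are |A|^2 = 64 ordered sum pairs; collecting distinct values, A + A = {-32, -20, -19, -14, -12, -8, -7, -6, -2, -1, 0, 1, 3, 4, 5, 6, 7, 8, 11, 13, 15, 16, 18, 19, 20, 21, 23, 25, 27, 28, 32, 38, 42, 46}, so |A + A| = 34. Thus K = 34/8 = 17/4. For comparison, the minimum possible |A + A| over all 8-element sets is 2·8 − 1 = 15 (so min K = 15/8), attained only by arithmetic progressions.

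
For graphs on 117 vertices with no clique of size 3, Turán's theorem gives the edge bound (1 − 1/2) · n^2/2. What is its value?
Turán density bound = (1/2) · 117^2/2 = 13689/4 ≈ 3422.25

Turán's theorem: ex(n, K_{r+1}) is achieved by the complete r-partite Turán graph T(n, r) with parts as balanced as possible, and is at most (1 − 1/r) · n^2/2. For r = 2, n = 117: the density bound is (1/2) · 13689/2 = 13689/4 ≈ 3422.25. The integer-valued extremum is e(T(117, 2)) = 3422, which is strictly less than the density bound 13689/4 since 2 ∤ 117 (the parts of T(117, 2) cannot all be equal).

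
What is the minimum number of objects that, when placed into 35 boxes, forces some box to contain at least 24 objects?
n = (24 − 1)·35 + 1 = 806

By the generalised pigeonhole principle, to guarantee some box contains ≥ r objects we need more than (r − 1) · k objects total. Threshold: n = (r − 1) · k + 1. With r = 24 and k = 35: n = 23 · 35 + 1 = 805 + 1 = 806. For n = 805 = 23 · 35, we can put exactly 23 objects in every box, avoiding 24 in any single one — so 806 is tight.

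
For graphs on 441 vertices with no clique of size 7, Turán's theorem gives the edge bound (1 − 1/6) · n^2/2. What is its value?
Turán density bound = (5/6) · 441^2/2 = 324135/4 ≈ 81033.75

Turán's theorem: ex(n, K_{r+1}) is achieved by the complete r-partite Turán graph T(n, r) with parts as balanced as possible, and is at most (1 − 1/r) · n^2/2. For r = 6, n = 441: the density bound is (5/6) · 194481/2 = 324135/4 ≈ 81033.75. The integer-valued extremum is e(T(441, 6)) = 81033, which is strictly less than the density bound 324135/4 since 6 ∤ 441 (the parts of T(441, 6) cannot all be equal).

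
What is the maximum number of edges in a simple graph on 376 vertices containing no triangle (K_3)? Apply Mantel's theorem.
ex(376, K_3) = ⌊376^2/4⌋ = 35344

Mantel (1907): a triangle-free graph on n vertices has at most ⌊n^2/4⌋ edges, with equality for the complete bipartite graph K_{⌊n/2⌋, ⌈n/2⌉}. For n = 376: ⌊376^2/4⌋ = ⌊141376/4⌋ = 35344. The extremal graph is K_{188, 188}, which has 188·188 = 35344 edges.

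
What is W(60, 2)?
W(60, 2) = 60 + 1 = 61

A 2-term AP is any pair of integers, so a monochromatic 2-AP exists iff some colour is used at least twice. With 60 colours, the colouring i ↦ i on {1, ..., 60} uses each colour once, avoiding any monochromatic pair, so W(60, 2) > 60. For {1, ..., 61}, pigeonhole forces two integers of the same colour, which form a monochromatic 2-AP. Hence W(60, 2) = 61.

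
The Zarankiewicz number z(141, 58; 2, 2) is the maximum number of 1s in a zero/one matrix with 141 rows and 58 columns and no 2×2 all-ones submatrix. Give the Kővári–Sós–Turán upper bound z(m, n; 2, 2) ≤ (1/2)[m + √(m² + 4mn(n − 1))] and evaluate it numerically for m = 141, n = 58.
z(141, 58; 2, 2) ≤ (1/2)[141 + √(141² + 4·141·58·57)] = (1/2)[141 + √1884465] = 756.8791

Kővári–Sós–Turán: let r_1, ..., r_141 be the row sums and z = Σ r_i the total number of 1s. Each pair of columns can share at most one row with both entries 1 (else a 2×2 all-ones block appears), so Σ_i C(r_i, 2) ≤ C(58, 2) = 1653. By convexity Σ_i C(r_i, 2) ≥ 141·C(z/141, 2) = z(z − 141)/(2·141), giving z² − 141z − 141·58·57 ≤ 0 and hence z ≤ (1/2)[141 + √(19881 + 4·466146)] = (1/2)[141 + √1884465] ≈ (1/2)(141 + 1372.7582) = 756.8791.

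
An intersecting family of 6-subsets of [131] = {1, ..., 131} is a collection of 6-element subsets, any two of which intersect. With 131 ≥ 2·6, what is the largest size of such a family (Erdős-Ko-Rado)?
max |F| = C(130, 5) = 286243776

The Erdős-Ko-Rado theorem states: for n ≥ 2k, an intersecting family of k-subsets of an n-element set has size at most C(n − 1, k − 1), with equality for 'star' families {A ⊆ [n] : |A| = k, i ∈ A} (fix an element i). For n = 131, k = 6: C(130, 5) = 286243776.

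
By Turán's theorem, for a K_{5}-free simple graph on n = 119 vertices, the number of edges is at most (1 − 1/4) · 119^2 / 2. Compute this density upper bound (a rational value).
Turán density bound = (3/4) · 119^2/2 = 42483/8 ≈ 5310.375

Turán's theorem: ex(n, K_{r+1}) is achieved by the complete r-partite Turán graph T(n, r) with parts as balanced as possible, and is at most (1 − 1/r) · n^2/2. For r = 4, n = 119: the density bound is (3/4) · 14161/2 = 42483/8 ≈ 5310.375. The integer-valued extremum is e(T(119, 4)) = 5310, which is strictly less than the density bound 42483/8 since 4 ∤ 119 (the parts of T(119, 4) cannot all be equal).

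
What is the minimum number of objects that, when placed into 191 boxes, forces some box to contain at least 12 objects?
n = (12 − 1)·191 + 1 = 2102

By the generalised pigeonhole principle, to guarantee some box contains ≥ r objects we need more than (r − 1) · k objects total. Threshold: n = (r − 1) · k + 1. With r = 12 and k = 191: n = 11 · 191 + 1 = 2101 + 1 = 2102. For n = 2101 = 11 · 191, we can put exactly 11 objects in every box, avoiding 12 in any single one — so 2102 is tight.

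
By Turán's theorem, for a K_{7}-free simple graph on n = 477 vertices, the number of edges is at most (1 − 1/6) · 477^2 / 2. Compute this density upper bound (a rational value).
Turán density bound = (5/6) · 477^2/2 = 379215/4 ≈ 94803.75

Turán's theorem: ex(n, K_{r+1}) is achieved by the complete r-partite Turán graph T(n, r) with parts as balanced as possible, and is at most (1 − 1/r) · n^2/2. For r = 6, n = 477: the density bound is (5/6) · 227529/2 = 379215/4 ≈ 94803.75. The integer-valued extremum is e(T(477, 6)) = 94803, which is strictly less than the density bound 379215/4 since 6 ∤ 477 (the parts of T(477, 6) cannot all be equal).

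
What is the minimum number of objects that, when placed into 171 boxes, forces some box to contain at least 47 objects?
n = (47 − 1)·171 + 1 = 7867

By the generalised pigeonhole principle, to guarantee some box contains ≥ r objects we need more than (r − 1) · k objects total. Threshold: n = (r − 1) · k + 1. With r = 47 and k = 171: n = 46 · 171 + 1 = 7866 + 1 = 7867. For n = 7866 = 46 · 171, we can put exactly 46 objects in every box, avoiding 47 in any single one — so 7867 is tight.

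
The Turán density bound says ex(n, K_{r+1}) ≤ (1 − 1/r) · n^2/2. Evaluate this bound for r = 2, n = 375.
Turán density bound = (1/2) · 375^2/2 = 140625/4 ≈ 35156.25

Turán's theorem: ex(n, K_{r+1}) is achieved by the complete r-partite Turán graph T(n, r) with parts as balanced as possible, and is at most (1 − 1/r) · n^2/2. For r = 2, n = 375: the density bound is (1/2) · 140625/2 = 140625/4 ≈ 35156.25. The integer-valued extremum is e(T(375, 2)) = 35156, which is strictly less than the density bound 140625/4 since 2 ∤ 375 (the parts of T(375, 2) cannot all be equal).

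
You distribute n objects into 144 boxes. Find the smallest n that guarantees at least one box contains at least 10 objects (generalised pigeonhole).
n = (10 − 1)·144 + 1 = 1297

By the generalised pigeonhole principle, to guarantee some box contains ≥ r objects we need more than (r − 1) · k objects total. Threshold: n = (r − 1) · k + 1. With r = 10 and k = 144: n = 9 · 144 + 1 = 1296 + 1 = 1297. For n = 1296 = 9 · 144, we can put exactly 9 objects in every box, avoiding 10 in any single one — so 1297 is tight.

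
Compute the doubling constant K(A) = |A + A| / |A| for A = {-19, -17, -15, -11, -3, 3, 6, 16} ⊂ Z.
K = |A + A| / |A| = 32/8 = 4

Enumerate A + A = {a + b : a, b ∈ A}. With |A| = 8, there are |A|^2 = 64 ordered sum pairs; collecting distinct values, A + A = {-38, -36, -34, -32, -30, -28, -26, -22, -20, -18, -16, -14, -13, -12, -11, -9, -8, -6, -5, -3, -1, 0, 1, 3, 5, 6, 9, 12, 13, 19, 22, 32}, so |A + A| = 32. Thus K = 32/8 = 4. For comparison, the minimum possible |A + A| over all 8-element sets is 2·8 − 1 = 15 (so min K = 15/8), attained only by arithmetic progressions.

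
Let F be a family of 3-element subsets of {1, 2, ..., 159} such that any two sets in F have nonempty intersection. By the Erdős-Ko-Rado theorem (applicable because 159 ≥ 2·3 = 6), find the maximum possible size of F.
max |F| = C(158, 2) = 12403

Erdős-Ko-Rado (1961): when n ≥ 2k, max |F| = C(n−1, k−1). The bound is attained by the star {A : i ∈ A} for any fixed i ∈ [n]. Here C(159−1, 3−1) = C(158, 2) = 12403.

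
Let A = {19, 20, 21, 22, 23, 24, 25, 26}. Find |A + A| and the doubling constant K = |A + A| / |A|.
K = |A + A| / |A| = 15/8

Enumerate A + A = {a + b : a, b ∈ A}. With |A| = 8, there are |A|^2 = 64 ordered sum pairs; collecting distinct values, A + A = {38, 39, 40, 41, 42, 43, 44, 45, 46, 47, 48, 49, 50, 51, 52}, so |A + A| = 15. Thus K = 15/8. Here |A + A| = 2|A| − 1 = 15, the minimum possible — so K = 15/8 is minimal, which holds iff A is an arithmetic progression.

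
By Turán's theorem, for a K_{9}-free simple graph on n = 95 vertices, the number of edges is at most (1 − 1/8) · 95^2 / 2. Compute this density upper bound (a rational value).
Turán density bound = (7/8) · 95^2/2 = 63175/16 ≈ 3948.4375

Turán's theorem: ex(n, K_{r+1}) is achieved by the complete r-partite Turán graph T(n, r) with parts as balanced as possible, and is at most (1 − 1/r) · n^2/2. For r = 8, n = 95: the density bound is (7/8) · 9025/2 = 63175/16 ≈ 3948.4375. The integer-valued extremum is e(T(95, 8)) = 3948, which is strictly less than the density bound 63175/16 since 8 ∤ 95 (the parts of T(95, 8) cannot all be equal).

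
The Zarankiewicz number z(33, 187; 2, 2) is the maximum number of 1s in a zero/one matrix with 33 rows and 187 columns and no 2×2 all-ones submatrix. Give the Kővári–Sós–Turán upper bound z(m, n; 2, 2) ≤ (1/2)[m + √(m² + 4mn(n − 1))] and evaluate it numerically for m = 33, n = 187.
z(33, 187; 2, 2) ≤ (1/2)[33 + √(33² + 4·33·187·186)] = (1/2)[33 + √4592313] = 1087.9841

Kővári–Sós–Turán: let r_1, ..., r_33 be the row sums and z = Σ r_i the total number of 1s. Each pair of columns can share at most one row with both entries 1 (else a 2×2 all-ones block appears), so Σ_i C(r_i, 2) ≤ C(187, 2) = 17391. By convexity Σ_i C(r_i, 2) ≥ 33·C(z/33, 2) = z(z − 33)/(2·33), giving z² − 33z − 33·187·186 ≤ 0 and hence z ≤ (1/2)[33 + √(1089 + 4·1147806)] = (1/2)[33 + √4592313] ≈ (1/2)(33 + 2142.9683) = 1087.9841.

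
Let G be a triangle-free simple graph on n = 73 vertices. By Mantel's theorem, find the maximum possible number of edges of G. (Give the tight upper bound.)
ex(73, K_3) = ⌊73^2/4⌋ = 1332

Mantel (1907): a triangle-free graph on n vertices has at most ⌊n^2/4⌋ edges, with equality for the complete bipartite graph K_{⌊n/2⌋, ⌈n/2⌉}. For n = 73: ⌊73^2/4⌋ = ⌊5329/4⌋ = 1332. The extremal graph is K_{36, 37}, which has 36·37 = 1332 edges.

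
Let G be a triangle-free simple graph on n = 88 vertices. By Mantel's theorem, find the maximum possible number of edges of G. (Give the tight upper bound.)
ex(88, K_3) = ⌊88^2/4⌋ = 1936

Mantel (1907): a triangle-free graph on n vertices has at most ⌊n^2/4⌋ edges, with equality for the complete bipartite graph K_{⌊n/2⌋, ⌈n/2⌉}. For n = 88: ⌊88^2/4⌋ = ⌊7744/4⌋ = 1936. The extremal graph is K_{44, 44}, which has 44·44 = 1936 edges.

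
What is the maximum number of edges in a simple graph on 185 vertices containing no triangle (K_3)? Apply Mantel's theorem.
ex(185, K_3) = ⌊185^2/4⌋ = 8556

Mantel (1907): a triangle-free graph on n vertices has at most ⌊n^2/4⌋ edges, with equality for the complete bipartite graph K_{⌊n/2⌋, ⌈n/2⌉}. For n = 185: ⌊185^2/4⌋ = ⌊34225/4⌋ = 8556. The extremal graph is K_{92, 93}, which has 92·93 = 8556 edges.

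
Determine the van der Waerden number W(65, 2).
W(65, 2) = 65 + 1 = 66

A 2-term AP is any pair of integers, so a monochromatic 2-AP exists iff some colour is used at least twice. With 65 colours, the colouring i ↦ i on {1, ..., 65} uses each colour once, avoiding any monochromatic pair, so W(65, 2) > 65. For {1, ..., 66}, pigeonhole forces two integers of the same colour, which form a monochromatic 2-AP. Hence W(65, 2) = 66.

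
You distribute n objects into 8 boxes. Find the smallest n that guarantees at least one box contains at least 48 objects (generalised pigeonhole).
n = (48 − 1)·8 + 1 = 377

By the generalised pigeonhole principle, to guarantee some box contains ≥ r objects we need more than (r − 1) · k objects total. Threshold: n = (r − 1) · k + 1. With r = 48 and k = 8: n = 47 · 8 + 1 = 376 + 1 = 377. For n = 376 = 47 · 8, we can put exactly 47 objects in every box, avoiding 48 in any single one — so 377 is tight.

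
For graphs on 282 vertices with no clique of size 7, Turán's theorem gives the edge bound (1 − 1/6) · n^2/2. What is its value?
Turán density bound = (5/6) · 282^2/2 = 33135

Turán's theorem: ex(n, K_{r+1}) is achieved by the complete r-partite Turán graph T(n, r) with parts as balanced as possible, and is at most (1 − 1/r) · n^2/2. For r = 6, n = 282: the density bound is (5/6) · 79524/2 = 33135. Since 6 ∣ 282, the Turán graph T(282, 6) has parts of equal size 47, and its edge count e(T(282, 6)) = 33135 attains the density bound exactly.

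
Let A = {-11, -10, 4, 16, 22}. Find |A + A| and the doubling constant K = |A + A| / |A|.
K = |A + A| / |A| = 15/5 = 3

Enumerate A + A = {a + b : a, b ∈ A}. With |A| = 5, there are |A|^2 = 25 ordered sum pairs; collecting distinct values, A + A = {-22, -21, -20, -7, -6, 5, 6, 8, 11, 12, 20, 26, 32, 38, 44}, so |A + A| = 15. Thus K = 15/5 = 3. For comparison, the minimum possible |A + A| over all 5-element sets is 2·5 − 1 = 9 (so min K = 9/5), attained only by arithmetic progressions.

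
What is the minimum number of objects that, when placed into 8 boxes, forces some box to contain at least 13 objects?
n = (13 − 1)·8 + 1 = 97

By the generalised pigeonhole principle, to guarantee some box contains ≥ r objects we need more than (r − 1) · k objects total. Threshold: n = (r − 1) · k + 1. With r = 13 and k = 8: n = 12 · 8 + 1 = 96 + 1 = 97. For n = 96 = 12 · 8, we can put exactly 12 objects in every box, avoiding 13 in any single one — so 97 is tight.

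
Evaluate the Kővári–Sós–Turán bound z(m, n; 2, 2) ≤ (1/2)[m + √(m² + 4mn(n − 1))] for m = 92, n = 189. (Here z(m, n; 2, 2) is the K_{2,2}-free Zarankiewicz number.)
z(92, 189; 2, 2) ≤ (1/2)[92 + √(92² + 4·92·189·188)] = (1/2)[92 + √13084240] = 1854.6072

Kővári–Sós–Turán: let r_1, ..., r_92 be the row sums and z = Σ r_i the total number of 1s. Each pair of columns can share at most one row with both entries 1 (else a 2×2 all-ones block appears), so Σ_i C(r_i, 2) ≤ C(189, 2) = 17766. By convexity Σ_i C(r_i, 2) ≥ 92·C(z/92, 2) = z(z − 92)/(2·92), giving z² − 92z − 92·189·188 ≤ 0 and hence z ≤ (1/2)[92 + √(8464 + 4·3268944)] = (1/2)[92 + √13084240] ≈ (1/2)(92 + 3617.2144) = 1854.6072.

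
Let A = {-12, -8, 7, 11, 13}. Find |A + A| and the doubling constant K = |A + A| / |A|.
K = |A + A| / |A| = 14/5

Enumerate A + A = {a + b : a, b ∈ A}. With |A| = 5, there are |A|^2 = 25 ordered sum pairs; collecting distinct values, A + A = {-24, -20, -16, -5, -1, 1, 3, 5, 14, 18, 20, 22, 24, 26}, so |A + A| = 14. Thus K = 14/5. For comparison, the minimum possible |A + A| over all 5-element sets is 2·5 − 1 = 9 (so min K = 9/5), attained only by arithmetic progressions.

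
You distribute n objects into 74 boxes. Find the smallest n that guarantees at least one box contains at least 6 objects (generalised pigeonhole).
n = (6 − 1)·74 + 1 = 371

By the generalised pigeonhole principle, to guarantee some box contains ≥ r objects we need more than (r − 1) · k objects total. Threshold: n = (r − 1) · k + 1. With r = 6 and k = 74: n = 5 · 74 + 1 = 370 + 1 = 371. For n = 370 = 5 · 74, we can put exactly 5 objects in every box, avoiding 6 in any single one — so 371 is tight.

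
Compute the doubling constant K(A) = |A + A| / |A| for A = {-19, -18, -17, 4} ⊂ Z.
K = |A + A| / |A| = 9/4

Enumerate A + A = {a + b : a, b ∈ A}. With |A| = 4, there are |A|^2 = 16 ordered sum pairs; collecting distinct values, A + A = {-38, -37, -36, -35, -34, -15, -14, -13, 8}, so |A + A| = 9. Thus K = 9/4. For comparison, the minimum possible |A + A| over all 4-element sets is 2·4 − 1 = 7 (so min K = 7/4), attained only by arithmetic progressions.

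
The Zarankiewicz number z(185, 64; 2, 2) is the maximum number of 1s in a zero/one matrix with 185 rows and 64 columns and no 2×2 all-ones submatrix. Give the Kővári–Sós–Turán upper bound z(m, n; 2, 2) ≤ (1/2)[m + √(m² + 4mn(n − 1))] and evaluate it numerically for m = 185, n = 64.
z(185, 64; 2, 2) ≤ (1/2)[185 + √(185² + 4·185·64·63)] = (1/2)[185 + √3017905] = 961.1059

Kővári–Sós–Turán: let r_1, ..., r_185 be the row sums and z = Σ r_i the total number of 1s. Each pair of columns can share at most one row with both entries 1 (else a 2×2 all-ones block appears), so Σ_i C(r_i, 2) ≤ C(64, 2) = 2016. By convexity Σ_i C(r_i, 2) ≥ 185·C(z/185, 2) = z(z − 185)/(2·185), giving z² − 185z − 185·64·63 ≤ 0 and hence z ≤ (1/2)[185 + √(34225 + 4·745920)] = (1/2)[185 + √3017905] ≈ (1/2)(185 + 1737.2118) = 961.1059.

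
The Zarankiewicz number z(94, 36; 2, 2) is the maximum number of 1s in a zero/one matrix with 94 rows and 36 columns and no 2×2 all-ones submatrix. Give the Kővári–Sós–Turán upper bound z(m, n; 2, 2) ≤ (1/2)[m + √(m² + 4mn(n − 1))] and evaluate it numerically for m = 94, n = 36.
z(94, 36; 2, 2) ≤ (1/2)[94 + √(94² + 4·94·36·35)] = (1/2)[94 + √482596] = 394.3456

Kővári–Sós–Turán: let r_1, ..., r_94 be the row sums and z = Σ r_i the total number of 1s. Each pair of columns can share at most one row with both entries 1 (else a 2×2 all-ones block appears), so Σ_i C(r_i, 2) ≤ C(36, 2) = 630. By convexity Σ_i C(r_i, 2) ≥ 94·C(z/94, 2) = z(z − 94)/(2·94), giving z² − 94z − 94·36·35 ≤ 0 and hence z ≤ (1/2)[94 + √(8836 + 4·118440)] = (1/2)[94 + √482596] ≈ (1/2)(94 + 694.6913) = 394.3456.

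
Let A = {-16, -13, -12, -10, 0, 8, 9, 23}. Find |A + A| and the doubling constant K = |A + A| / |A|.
K = |A + A| / |A| = 34/8 = 17/4

Enumerate A + A = {a + b : a, b ∈ A}. With |A| = 8, there are |A|^2 = 64 ordered sum pairs; collecting distinct values, A + A = {-32, -29, -28, -26, -25, -24, -23, -22, -20, -16, -13, -12, -10, -8, -7, -5, -4, -3, -2, -1, 0, 7, 8, 9, 10, 11, 13, 16, 17, 18, 23, 31, 32, 46}, so |A + A| = 34. Thus K = 34/8 = 17/4. For comparison, the minimum possible |A + A| over all 8-element sets is 2·8 − 1 = 15 (so min K = 15/8), attained only by arithmetic progressions.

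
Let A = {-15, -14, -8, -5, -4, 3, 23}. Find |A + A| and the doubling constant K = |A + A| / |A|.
K = |A + A| / |A| = 26/7

Enumerate A + A = {a + b : a, b ∈ A}. With |A| = 7, there are |A|^2 = 49 ordered sum pairs; collecting distinct values, A + A = {-30, -29, -28, -23, -22, -20, -19, -18, -16, -13, -12, -11, -10, -9, -8, -5, -2, -1, 6, 8, 9, 15, 18, 19, 26, 46}, so |A + A| = 26. Thus K = 26/7. For comparison, the minimum possible |A + A| over all 7-element sets is 2·7 − 1 = 13 (so min K = 13/7), attained only by arithmetic progressions.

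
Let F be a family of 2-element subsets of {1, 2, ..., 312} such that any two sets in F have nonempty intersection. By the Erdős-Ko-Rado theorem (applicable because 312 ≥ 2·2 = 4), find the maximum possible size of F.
max |F| = C(311, 1) = 311

The Erdős-Ko-Rado theorem states: for n ≥ 2k, an intersecting family of k-subsets of an n-element set has size at most C(n − 1, k − 1), with equality for 'star' families {A ⊆ [n] : |A| = k, i ∈ A} (fix an element i). For n = 312, k = 2: C(311, 1) = 311.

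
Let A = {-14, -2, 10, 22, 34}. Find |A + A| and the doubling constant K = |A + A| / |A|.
K = |A + A| / |A| = 9/5

Enumerate A + A = {a + b : a, b ∈ A}. With |A| = 5, there are |A|^2 = 25 ordered sum pairs; collecting distinct values, A + A = {-28, -16, -4, 8, 20, 32, 44, 56, 68}, so |A + A| = 9. Thus K = 9/5. Here |A + A| = 2|A| − 1 = 9, the minimum possible — so K = 9/5 is minimal, which holds iff A is an arithmetic progression.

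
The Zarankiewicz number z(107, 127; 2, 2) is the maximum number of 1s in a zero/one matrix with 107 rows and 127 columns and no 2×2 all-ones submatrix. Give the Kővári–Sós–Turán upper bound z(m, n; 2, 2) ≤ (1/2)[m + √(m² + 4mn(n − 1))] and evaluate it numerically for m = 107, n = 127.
z(107, 127; 2, 2) ≤ (1/2)[107 + √(107² + 4·107·127·126)] = (1/2)[107 + √6860305] = 1363.1092

Kővári–Sós–Turán: let r_1, ..., r_107 be the row sums and z = Σ r_i the total number of 1s. Each pair of columns can share at most one row with both entries 1 (else a 2×2 all-ones block appears), so Σ_i C(r_i, 2) ≤ C(127, 2) = 8001. By convexity Σ_i C(r_i, 2) ≥ 107·C(z/107, 2) = z(z − 107)/(2·107), giving z² − 107z − 107·127·126 ≤ 0 and hence z ≤ (1/2)[107 + √(11449 + 4·1712214)] = (1/2)[107 + √6860305] ≈ (1/2)(107 + 2619.2184) = 1363.1092.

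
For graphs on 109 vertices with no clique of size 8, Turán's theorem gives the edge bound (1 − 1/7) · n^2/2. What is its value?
Turán density bound = (6/7) · 109^2/2 = 35643/7 ≈ 5091.8571

Turán's theorem: ex(n, K_{r+1}) is achieved by the complete r-partite Turán graph T(n, r) with parts as balanced as possible, and is at most (1 − 1/r) · n^2/2. For r = 7, n = 109: the density bound is (6/7) · 11881/2 = 35643/7 ≈ 5091.8571. The integer-valued extremum is e(T(109, 7)) = 5091, which is strictly less than the density bound 35643/7 since 7 ∤ 109 (the parts of T(109, 7) cannot all be equal).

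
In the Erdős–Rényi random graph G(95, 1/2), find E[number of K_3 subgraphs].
E[# K_3] = C(95, 3) · (1/2)^C(3, 2) = 138415 / 2^3 = 17301.875

For each 3-subset S of vertices (there are C(95, 3) = 138415 such S), let X_S = 1 if S induces a K_3 (all C(3, 2) = 3 edges present). Then P(X_S = 1) = (1/2)^3 = 1/8. By linearity of expectation, E[# K_3] = C(95, 3) · (1/2)^3 = 138415 / 8 = 17301.875.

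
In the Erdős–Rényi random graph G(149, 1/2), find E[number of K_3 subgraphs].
E[# K_3] = C(149, 3) · (1/2)^C(3, 2) = 540274 / 2^3 = 270137/4 = 67534.25

For each 3-subset S of vertices (there are C(149, 3) = 540274 such S), let X_S = 1 if S induces a K_3 (all C(3, 2) = 3 edges present). Then P(X_S = 1) = (1/2)^3 = 1/8. By linearity of expectation, E[# K_3] = C(149, 3) · (1/2)^3 = 540274 / 8 = 270137/4 = 67534.25.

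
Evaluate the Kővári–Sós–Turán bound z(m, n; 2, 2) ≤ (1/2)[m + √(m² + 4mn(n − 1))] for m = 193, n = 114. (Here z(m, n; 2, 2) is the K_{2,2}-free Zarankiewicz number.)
z(193, 114; 2, 2) ≤ (1/2)[193 + √(193² + 4·193·114·113)] = (1/2)[193 + √9982153] = 1676.2273

Kővári–Sós–Turán: let r_1, ..., r_193 be the row sums and z = Σ r_i the total number of 1s. Each pair of columns can share at most one row with both entries 1 (else a 2×2 all-ones block appears), so Σ_i C(r_i, 2) ≤ C(114, 2) = 6441. By convexity Σ_i C(r_i, 2) ≥ 193·C(z/193, 2) = z(z − 193)/(2·193), giving z² − 193z − 193·114·113 ≤ 0 and hence z ≤ (1/2)[193 + √(37249 + 4·2486226)] = (1/2)[193 + √9982153] ≈ (1/2)(193 + 3159.4545) = 1676.2273.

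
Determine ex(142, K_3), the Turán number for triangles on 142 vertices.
ex(142, K_3) = ⌊142^2/4⌋ = 5041

Mantel (1907): a triangle-free graph on n vertices has at most ⌊n^2/4⌋ edges, with equality for the complete bipartite graph K_{⌊n/2⌋, ⌈n/2⌉}. For n = 142: ⌊142^2/4⌋ = ⌊20164/4⌋ = 5041. The extremal graph is K_{71, 71}, which has 71·71 = 5041 edges.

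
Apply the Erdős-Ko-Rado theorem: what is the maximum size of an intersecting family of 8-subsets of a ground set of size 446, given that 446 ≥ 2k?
max |F| = C(445, 7) = 653874237236220

The Erdős-Ko-Rado theorem states: for n ≥ 2k, an intersecting family of k-subsets of an n-element set has size at most C(n − 1, k − 1), with equality for 'star' families {A ⊆ [n] : |A| = k, i ∈ A} (fix an element i). For n = 446, k = 8: C(445, 7) = 653874237236220.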